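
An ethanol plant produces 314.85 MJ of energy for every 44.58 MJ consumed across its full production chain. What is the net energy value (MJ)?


NEV = E_out - E_in
= 314.85 - 44.58
= 270.2700 MJ

270.2700 MJ


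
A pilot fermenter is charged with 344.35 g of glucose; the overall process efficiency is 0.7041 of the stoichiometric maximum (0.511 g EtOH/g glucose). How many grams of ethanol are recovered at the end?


Actual ethanol: m = 0.511 * 344.35 * 0.7041
m = 123.8954 g

123.8954 g


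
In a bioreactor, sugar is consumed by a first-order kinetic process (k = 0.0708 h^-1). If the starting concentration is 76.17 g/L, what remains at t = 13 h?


S = S0 * exp(-k * t)
S = 76.17 * exp(-0.0708 * 13)
S = 30.3431 g/L

30.3431 g/L


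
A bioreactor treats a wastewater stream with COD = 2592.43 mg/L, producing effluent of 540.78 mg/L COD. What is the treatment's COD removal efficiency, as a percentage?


eta = (COD_in - COD_out) / COD_in * 100
= (2592.43 - 540.78) / 2592.43 * 100
= 79.1400%

79.1400%


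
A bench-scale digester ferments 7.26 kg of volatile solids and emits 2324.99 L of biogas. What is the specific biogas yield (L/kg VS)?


Y = V / VS
= 2324.99 / 7.26
= 320.2466 L/kg VS

320.2466 L/kg VS


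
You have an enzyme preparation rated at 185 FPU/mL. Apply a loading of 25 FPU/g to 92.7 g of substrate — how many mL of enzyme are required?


V = dosage * m_sub / activity
V = 25 * 92.7 / 185
V = 12.5270 mL

12.5270 mL


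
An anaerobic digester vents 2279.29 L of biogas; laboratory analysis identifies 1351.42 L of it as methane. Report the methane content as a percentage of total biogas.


CH4% = V_CH4 / V_total * 100
= 1351.42 / 2279.29 * 100
= 59.2913%

59.2913%


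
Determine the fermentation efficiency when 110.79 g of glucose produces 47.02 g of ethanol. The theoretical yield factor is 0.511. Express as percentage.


Fermentation efficiency = (actual / (0.511 * glucose)) * 100
= (47.02 / (0.511 * 110.79)) * 100
= 83.0541%

83.0541%


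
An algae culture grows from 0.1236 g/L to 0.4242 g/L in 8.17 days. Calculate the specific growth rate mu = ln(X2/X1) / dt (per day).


mu = ln(X2/X1) / dt
= ln(0.4242/0.1236) / 8.17
= 0.1509 per day

0.1509 per day


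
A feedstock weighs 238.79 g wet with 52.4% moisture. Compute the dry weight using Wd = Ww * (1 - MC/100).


Wd = Ww * (1 - MC/100)
= 238.79 * (1 - 52.4/100)
= 113.6640 g

113.6640 g


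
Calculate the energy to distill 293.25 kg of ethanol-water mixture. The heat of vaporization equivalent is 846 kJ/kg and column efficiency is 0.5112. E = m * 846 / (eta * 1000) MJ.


E = m * 846 / (eta * 1000)
= 293.25 * 846 / (0.5112 * 1000)
= 485.3081 MJ

485.3081 MJ


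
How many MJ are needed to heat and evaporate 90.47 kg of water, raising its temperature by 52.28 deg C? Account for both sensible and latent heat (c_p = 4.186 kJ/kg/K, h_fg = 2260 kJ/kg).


E = m_water * (4.186 * dT + 2260) / 1000
= 90.47 * (4.186 * 52.28 + 2260) / 1000
= 224.2610 MJ

224.2610 MJ


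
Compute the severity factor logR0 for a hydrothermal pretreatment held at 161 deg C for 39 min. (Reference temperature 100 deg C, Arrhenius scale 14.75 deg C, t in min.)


logR0 = log10(t * exp((T - 100) / 14.75))
= log10(39 * exp((161 - 100) / 14.75))
= 3.3871

3.3871


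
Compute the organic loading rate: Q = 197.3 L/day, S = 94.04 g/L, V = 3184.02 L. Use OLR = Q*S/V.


OLR = Q * S / V
= 197.3 * 94.04 / 3184.02
= 5.8273 g/L/day

5.8273 g/L/day


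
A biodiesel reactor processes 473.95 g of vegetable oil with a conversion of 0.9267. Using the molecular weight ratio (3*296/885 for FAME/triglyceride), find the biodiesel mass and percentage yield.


m_FAME = oil * conv * (3 * 296 / 885) = oil * conv * (888/885)
= 473.95 * 0.9267 * 888 / 885
= 440.6983 g
Y = m_FAME / oil * 100 = conv * (888/885) * 100
= 0.9267 * 888 / 885 * 100
= 92.98%

440.6983 g FAME; Y = 92.98%


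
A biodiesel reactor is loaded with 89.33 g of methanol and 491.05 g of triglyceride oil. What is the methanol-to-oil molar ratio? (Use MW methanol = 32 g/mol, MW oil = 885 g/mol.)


Molar ratio = n_MeOH / n_oil = (MeOH/32) / (oil/885) = (MeOH * 885) / (32 * oil)
= (89.33 * 885) / (32 * 491.05)
= 5.0311

5.0311


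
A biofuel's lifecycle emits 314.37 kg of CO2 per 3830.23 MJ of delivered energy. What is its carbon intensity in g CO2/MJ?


CI = CO2 * 1000 / E
= 314.37 * 1000 / 3830.23
= 82.0760 g CO2/MJ

82.0760 g CO2/MJ


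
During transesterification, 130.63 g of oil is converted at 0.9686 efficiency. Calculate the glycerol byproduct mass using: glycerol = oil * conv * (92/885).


glycerol = oil * conv * (92/885)
= 130.63 * 0.9686 * 92 / 885
= 13.1532 g

13.1532 g


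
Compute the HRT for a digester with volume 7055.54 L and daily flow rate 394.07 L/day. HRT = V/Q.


HRT = V / Q
= 7055.54 / 394.07
= 17.9043 days

17.9043 days


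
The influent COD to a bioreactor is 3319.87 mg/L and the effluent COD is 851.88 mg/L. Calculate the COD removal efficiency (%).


eta = (COD_in - COD_out) / COD_in * 100
= (3319.87 - 851.88) / 3319.87 * 100
= 74.3400%

74.3400%


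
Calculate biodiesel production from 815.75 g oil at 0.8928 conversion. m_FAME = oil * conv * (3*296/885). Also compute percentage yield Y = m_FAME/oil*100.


m_FAME = oil * conv * (3 * 296 / 885) = oil * conv * (888/885)
= 815.75 * 0.8928 * 888 / 885
= 730.7704 g
Y = m_FAME / oil * 100 = conv * (888/885) * 100
= 0.8928 * 888 / 885 * 100
= 89.58%

730.7704 g FAME; Y = 89.58%


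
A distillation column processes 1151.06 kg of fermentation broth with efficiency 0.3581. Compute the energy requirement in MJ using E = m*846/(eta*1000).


E = m * 846 / (eta * 1000)
= 1151.06 * 846 / (0.3581 * 1000)
= 2719.3431 MJ

2719.3431 MJ


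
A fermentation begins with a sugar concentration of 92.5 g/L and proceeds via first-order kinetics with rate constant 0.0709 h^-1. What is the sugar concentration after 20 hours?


S = S0 * exp(-k * t)
S = 92.5 * exp(-0.0709 * 20)
S = 22.4033 g/L

22.4033 g/L


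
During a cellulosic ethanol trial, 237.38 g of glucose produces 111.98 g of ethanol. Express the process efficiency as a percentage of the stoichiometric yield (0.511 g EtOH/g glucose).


Fermentation efficiency = (actual / (0.511 * glucose)) * 100
= (111.98 / (0.511 * 237.38)) * 100
= 92.3157%

92.3157%


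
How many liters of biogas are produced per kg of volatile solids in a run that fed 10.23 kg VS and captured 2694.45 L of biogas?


Y = V / VS
= 2694.45 / 10.23
= 263.3871 L/kg VS

263.3871 L/kg VS


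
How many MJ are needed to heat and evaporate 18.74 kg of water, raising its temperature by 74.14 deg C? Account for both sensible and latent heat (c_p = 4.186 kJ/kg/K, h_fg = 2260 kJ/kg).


E = m_water * (4.186 * dT + 2260) / 1000
= 18.74 * (4.186 * 74.14 + 2260) / 1000
= 48.1684 MJ

48.1684 MJ


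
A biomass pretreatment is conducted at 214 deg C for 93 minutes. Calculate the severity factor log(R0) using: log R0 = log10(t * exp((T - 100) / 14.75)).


logR0 = log10(t * exp((T - 100) / 14.75))
= log10(93 * exp((214 - 100) / 14.75))
= 5.3251

5.3251


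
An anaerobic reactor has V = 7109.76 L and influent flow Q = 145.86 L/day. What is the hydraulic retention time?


HRT = V / Q
= 7109.76 / 145.86
= 48.7437 days

48.7437 days


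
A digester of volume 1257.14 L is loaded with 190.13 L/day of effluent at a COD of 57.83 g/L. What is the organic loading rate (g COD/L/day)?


OLR = Q * S / V
= 190.13 * 57.83 / 1257.14
= 8.7462 g/L/day

8.7462 g/L/day


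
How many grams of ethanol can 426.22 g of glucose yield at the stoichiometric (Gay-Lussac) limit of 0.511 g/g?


Theoretical ethanol yield: m_EtOH = 0.511 * m_glucose
m_EtOH = 0.511 * 426.22 = 217.7984 g

217.7984 g


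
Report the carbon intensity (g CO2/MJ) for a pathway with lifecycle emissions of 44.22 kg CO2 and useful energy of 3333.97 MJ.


CI = CO2 * 1000 / E
= 44.22 * 1000 / 3333.97
= 13.2635 g CO2/MJ

13.2635 g CO2/MJ


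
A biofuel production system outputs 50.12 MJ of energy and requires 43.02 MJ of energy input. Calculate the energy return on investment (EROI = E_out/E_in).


EROI = E_out / E_in
= 50.12 / 43.02
= 1.1650

1.1650


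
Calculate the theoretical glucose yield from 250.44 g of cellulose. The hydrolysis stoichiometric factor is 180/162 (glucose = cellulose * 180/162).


glucose = cellulose * 180/162
= 250.44 * 180/162
= 278.2667 g

278.2667 g


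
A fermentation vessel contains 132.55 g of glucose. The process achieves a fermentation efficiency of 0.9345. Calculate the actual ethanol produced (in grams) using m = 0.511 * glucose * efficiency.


Actual ethanol: m = 0.511 * 132.55 * 0.9345
m = 63.2965 g

63.2965 g


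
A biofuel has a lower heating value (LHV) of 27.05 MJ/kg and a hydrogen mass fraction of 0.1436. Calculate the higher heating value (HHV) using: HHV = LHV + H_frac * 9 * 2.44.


HHV = LHV + H_frac * 9 * 2.44
= 27.05 + 0.1436 * 9 * 2.44
= 30.2035 MJ/kg

30.2035 MJ/kg


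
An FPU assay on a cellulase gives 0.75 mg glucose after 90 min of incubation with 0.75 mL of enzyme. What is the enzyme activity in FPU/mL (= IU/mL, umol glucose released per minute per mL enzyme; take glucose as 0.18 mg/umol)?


Activity = glucose_mg / (0.18 mg/umol * V_mL * t_min)
= 0.75 / (0.18 * 0.75 * 90)
= 0.0617 FPU/mL

0.0617 FPU/mL


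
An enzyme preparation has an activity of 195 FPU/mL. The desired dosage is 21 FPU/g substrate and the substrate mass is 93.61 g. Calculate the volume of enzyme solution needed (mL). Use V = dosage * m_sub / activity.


V = dosage * m_sub / activity
V = 21 * 93.61 / 195
V = 10.0811 mL

10.0811 mL


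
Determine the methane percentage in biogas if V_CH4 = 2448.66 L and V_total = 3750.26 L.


CH4% = V_CH4 / V_total * 100
= 2448.66 / 3750.26 * 100
= 65.2931%

65.2931%


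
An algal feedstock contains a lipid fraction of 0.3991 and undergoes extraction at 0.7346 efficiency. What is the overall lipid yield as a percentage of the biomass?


Y = lipid_content * extraction_eff * 100
= 0.3991 * 0.7346 * 100
= 29.3179%

29.3179%


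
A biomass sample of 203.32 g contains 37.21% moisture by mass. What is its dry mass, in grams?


Wd = Ww * (1 - MC/100)
= 203.32 * (1 - 37.21/100)
= 127.6646 g

127.6646 g


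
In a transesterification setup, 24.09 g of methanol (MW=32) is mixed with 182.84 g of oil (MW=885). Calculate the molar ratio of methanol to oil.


Molar ratio = n_MeOH / n_oil = (MeOH/32) / (oil/885) = (MeOH * 885) / (32 * oil)
= (24.09 * 885) / (32 * 182.84)
= 3.6438

3.6438


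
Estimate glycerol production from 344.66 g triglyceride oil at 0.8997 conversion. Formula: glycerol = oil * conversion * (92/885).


glycerol = oil * conv * (92/885)
= 344.66 * 0.8997 * 92 / 885
= 32.2354 g

32.2354 g


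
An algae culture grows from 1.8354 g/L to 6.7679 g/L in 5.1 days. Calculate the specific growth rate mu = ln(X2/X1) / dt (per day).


mu = ln(X2/X1) / dt
= ln(6.7679/1.8354) / 5.1
= 0.2559 per day

0.2559 per day


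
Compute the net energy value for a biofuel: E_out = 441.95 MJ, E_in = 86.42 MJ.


NEV = E_out - E_in
= 441.95 - 86.42
= 355.5300 MJ

355.5300 MJ


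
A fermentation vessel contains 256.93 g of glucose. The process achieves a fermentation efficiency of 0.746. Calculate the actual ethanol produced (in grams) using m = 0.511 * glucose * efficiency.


Actual ethanol: m = 0.511 * 256.93 * 0.746
m = 97.9433 g

97.9433 g


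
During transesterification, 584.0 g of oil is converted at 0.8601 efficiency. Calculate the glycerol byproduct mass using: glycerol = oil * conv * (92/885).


glycerol = oil * conv * (92/885)
= 584.0 * 0.8601 * 92 / 885
= 52.2163 g

52.2163 g


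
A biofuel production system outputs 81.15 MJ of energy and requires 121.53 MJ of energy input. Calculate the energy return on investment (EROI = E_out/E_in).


EROI = E_out / E_in
= 81.15 / 121.53
= 0.6677

0.6677


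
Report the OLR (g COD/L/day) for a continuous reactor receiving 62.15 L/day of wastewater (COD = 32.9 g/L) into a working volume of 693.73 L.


OLR = Q * S / V
= 62.15 * 32.9 / 693.73
= 2.9475 g/L/day

2.9475 g/L/day


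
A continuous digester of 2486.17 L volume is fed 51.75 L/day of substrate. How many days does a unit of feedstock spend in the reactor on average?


HRT = V / Q
= 2486.17 / 51.75
= 48.0419 days

48.0419 days


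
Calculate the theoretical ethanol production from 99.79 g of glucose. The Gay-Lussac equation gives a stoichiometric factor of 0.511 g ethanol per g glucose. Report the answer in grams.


Theoretical ethanol yield: m_EtOH = 0.511 * m_glucose
m_EtOH = 0.511 * 99.79 = 50.9927 g

50.9927 g


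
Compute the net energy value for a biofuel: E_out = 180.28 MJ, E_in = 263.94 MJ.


NEV = E_out - E_in
= 180.28 - 263.94
= -83.6600 MJ

-83.6600 MJ


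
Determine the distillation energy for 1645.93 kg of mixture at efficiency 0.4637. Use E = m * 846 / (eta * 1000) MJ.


E = m * 846 / (eta * 1000)
= 1645.93 * 846 / (0.4637 * 1000)
= 3002.9260 MJ

3002.9260 MJ


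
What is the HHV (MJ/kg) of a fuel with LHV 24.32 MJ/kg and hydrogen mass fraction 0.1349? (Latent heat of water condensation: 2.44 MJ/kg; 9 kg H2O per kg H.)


HHV = LHV + H_frac * 9 * 2.44
= 24.32 + 0.1349 * 9 * 2.44
= 27.2824 MJ/kg

27.2824 MJ/kg


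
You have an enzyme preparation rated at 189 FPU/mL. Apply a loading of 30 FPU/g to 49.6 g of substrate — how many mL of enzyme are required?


V = dosage * m_sub / activity
V = 30 * 49.6 / 189
V = 7.8730 mL

7.8730 mL


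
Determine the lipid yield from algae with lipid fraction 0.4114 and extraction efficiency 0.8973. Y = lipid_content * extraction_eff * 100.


Y = lipid_content * extraction_eff * 100
= 0.4114 * 0.8973 * 100
= 36.9149%

36.9149%


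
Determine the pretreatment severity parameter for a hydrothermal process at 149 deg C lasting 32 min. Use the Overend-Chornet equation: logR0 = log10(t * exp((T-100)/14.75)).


logR0 = log10(t * exp((T - 100) / 14.75))
= log10(32 * exp((149 - 100) / 14.75))
= 2.9479

2.9479


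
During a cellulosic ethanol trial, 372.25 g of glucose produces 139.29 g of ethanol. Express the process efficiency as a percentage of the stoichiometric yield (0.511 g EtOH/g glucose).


Fermentation efficiency = (actual / (0.511 * glucose)) * 100
= (139.29 / (0.511 * 372.25)) * 100
= 73.2258%

73.2258%


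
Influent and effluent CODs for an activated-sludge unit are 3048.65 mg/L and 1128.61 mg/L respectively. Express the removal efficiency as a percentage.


eta = (COD_in - COD_out) / COD_in * 100
= (3048.65 - 1128.61) / 3048.65 * 100
= 62.9800%

62.9800%


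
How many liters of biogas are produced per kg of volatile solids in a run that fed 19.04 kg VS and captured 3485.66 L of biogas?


Y = V / VS
= 3485.66 / 19.04
= 183.0704 L/kg VS

183.0704 L/kg VS


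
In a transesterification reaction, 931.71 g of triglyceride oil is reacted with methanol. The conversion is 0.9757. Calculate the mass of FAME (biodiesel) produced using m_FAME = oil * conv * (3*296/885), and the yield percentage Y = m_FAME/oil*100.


m_FAME = oil * conv * (3 * 296 / 885) = oil * conv * (888/885)
= 931.71 * 0.9757 * 888 / 885
= 912.1510 g
Y = m_FAME / oil * 100 = conv * (888/885) * 100
= 0.9757 * 888 / 885 * 100
= 97.90%

912.1510 g FAME; Y = 97.90%


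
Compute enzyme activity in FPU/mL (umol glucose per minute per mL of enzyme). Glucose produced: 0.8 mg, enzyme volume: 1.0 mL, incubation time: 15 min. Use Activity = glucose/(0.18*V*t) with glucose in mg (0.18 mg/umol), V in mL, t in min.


Activity = glucose_mg / (0.18 mg/umol * V_mL * t_min)
= 0.8 / (0.18 * 1.0 * 15)
= 0.2963 FPU/mL

0.2963 FPU/mL


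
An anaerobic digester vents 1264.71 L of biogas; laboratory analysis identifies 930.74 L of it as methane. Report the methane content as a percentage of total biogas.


CH4% = V_CH4 / V_total * 100
= 930.74 / 1264.71 * 100
= 73.5932%

73.5932%


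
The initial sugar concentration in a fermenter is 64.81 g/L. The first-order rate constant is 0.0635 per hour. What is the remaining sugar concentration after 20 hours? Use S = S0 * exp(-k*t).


S = S0 * exp(-k * t)
S = 64.81 * exp(-0.0635 * 20)
S = 18.2007 g/L

18.2007 g/L


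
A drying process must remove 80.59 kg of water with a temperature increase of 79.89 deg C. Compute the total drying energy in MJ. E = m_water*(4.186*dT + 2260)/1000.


E = m_water * (4.186 * dT + 2260) / 1000
= 80.59 * (4.186 * 79.89 + 2260) / 1000
= 209.0843 MJ

209.0843 MJ


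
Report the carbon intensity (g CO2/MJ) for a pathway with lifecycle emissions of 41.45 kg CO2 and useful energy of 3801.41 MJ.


CI = CO2 * 1000 / E
= 41.45 * 1000 / 3801.41
= 10.9038 g CO2/MJ

10.9038 g CO2/MJ


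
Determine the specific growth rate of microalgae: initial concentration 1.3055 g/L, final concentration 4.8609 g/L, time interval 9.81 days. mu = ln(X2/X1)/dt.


mu = ln(X2/X1) / dt
= ln(4.8609/1.3055) / 9.81
= 0.1340 per day

0.1340 per day


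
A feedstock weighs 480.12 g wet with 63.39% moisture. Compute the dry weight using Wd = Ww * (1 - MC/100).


Wd = Ww * (1 - MC/100)
= 480.12 * (1 - 63.39/100)
= 175.7719 g

175.7719 g


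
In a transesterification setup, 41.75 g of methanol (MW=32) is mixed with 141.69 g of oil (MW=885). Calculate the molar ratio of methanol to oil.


Molar ratio = n_MeOH / n_oil = (MeOH/32) / (oil/885) = (MeOH * 885) / (32 * oil)
= (41.75 * 885) / (32 * 141.69)
= 8.1491

8.1491


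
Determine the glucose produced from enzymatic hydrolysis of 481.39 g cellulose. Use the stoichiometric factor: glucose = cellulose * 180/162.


glucose = cellulose * 180/162
= 481.39 * 180/162
= 534.8778 g

534.8778 g


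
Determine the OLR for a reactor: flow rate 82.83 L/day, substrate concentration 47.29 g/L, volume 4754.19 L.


OLR = Q * S / V
= 82.83 * 47.29 / 4754.19
= 0.8239 g/L/day

0.8239 g/L/day


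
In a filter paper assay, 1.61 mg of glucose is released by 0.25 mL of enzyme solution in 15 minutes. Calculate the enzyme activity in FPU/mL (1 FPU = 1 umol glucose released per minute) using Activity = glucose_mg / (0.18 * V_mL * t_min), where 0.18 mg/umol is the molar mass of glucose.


Activity = glucose_mg / (0.18 mg/umol * V_mL * t_min)
= 1.61 / (0.18 * 0.25 * 15)
= 2.3852 FPU/mL

2.3852 FPU/mL


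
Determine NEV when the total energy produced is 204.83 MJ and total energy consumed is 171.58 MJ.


NEV = E_out - E_in
= 204.83 - 171.58
= 33.2500 MJ

33.2500 MJ


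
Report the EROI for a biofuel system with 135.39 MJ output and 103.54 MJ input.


EROI = E_out / E_in
= 135.39 / 103.54
= 1.3076

1.3076


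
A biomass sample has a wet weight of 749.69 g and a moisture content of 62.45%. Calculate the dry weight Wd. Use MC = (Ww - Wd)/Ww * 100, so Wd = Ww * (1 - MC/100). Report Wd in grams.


Wd = Ww * (1 - MC/100)
= 749.69 * (1 - 62.45/100)
= 281.5086 g

281.5086 g


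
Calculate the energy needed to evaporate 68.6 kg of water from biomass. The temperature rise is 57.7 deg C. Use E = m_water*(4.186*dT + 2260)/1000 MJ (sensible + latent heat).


E = m_water * (4.186 * dT + 2260) / 1000
= 68.6 * (4.186 * 57.7 + 2260) / 1000
= 171.6051 MJ

171.6051 MJ


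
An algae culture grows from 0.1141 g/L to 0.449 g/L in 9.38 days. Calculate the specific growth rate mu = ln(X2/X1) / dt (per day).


mu = ln(X2/X1) / dt
= ln(0.449/0.1141) / 9.38
= 0.1460 per day

0.1460 per day


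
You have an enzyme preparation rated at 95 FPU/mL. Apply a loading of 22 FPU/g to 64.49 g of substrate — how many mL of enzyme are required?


V = dosage * m_sub / activity
V = 22 * 64.49 / 95
V = 14.9345 mL

14.9345 mL


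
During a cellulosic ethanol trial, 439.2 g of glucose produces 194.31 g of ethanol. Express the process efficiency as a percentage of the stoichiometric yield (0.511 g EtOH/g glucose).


Fermentation efficiency = (actual / (0.511 * glucose)) * 100
= (194.31 / (0.511 * 439.2)) * 100
= 86.5789%

86.5789%


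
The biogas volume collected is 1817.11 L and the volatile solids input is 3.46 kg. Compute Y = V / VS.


Y = V / VS
= 1817.11 / 3.46
= 525.1763 L/kg VS

525.1763 L/kg VS


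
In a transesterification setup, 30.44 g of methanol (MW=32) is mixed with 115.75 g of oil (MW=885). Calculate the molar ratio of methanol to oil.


Molar ratio = n_MeOH / n_oil = (MeOH/32) / (oil/885) = (MeOH * 885) / (32 * oil)
= (30.44 * 885) / (32 * 115.75)
= 7.2731

7.2731


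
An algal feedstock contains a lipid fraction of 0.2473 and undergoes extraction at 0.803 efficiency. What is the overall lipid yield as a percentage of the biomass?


Y = lipid_content * extraction_eff * 100
= 0.2473 * 0.803 * 100
= 19.8582%

19.8582%


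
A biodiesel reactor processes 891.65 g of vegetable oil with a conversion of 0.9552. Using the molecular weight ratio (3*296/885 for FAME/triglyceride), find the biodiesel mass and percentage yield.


m_FAME = oil * conv * (3 * 296 / 885) = oil * conv * (888/885)
= 891.65 * 0.9552 * 888 / 885
= 854.5912 g
Y = m_FAME / oil * 100 = conv * (888/885) * 100
= 0.9552 * 888 / 885 * 100
= 95.84%

854.5912 g FAME; Y = 95.84%


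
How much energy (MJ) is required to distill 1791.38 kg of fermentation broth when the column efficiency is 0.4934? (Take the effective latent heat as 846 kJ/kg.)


E = m * 846 / (eta * 1000)
= 1791.38 * 846 / (0.4934 * 1000)
= 3071.5595 MJ

3071.5595 MJ


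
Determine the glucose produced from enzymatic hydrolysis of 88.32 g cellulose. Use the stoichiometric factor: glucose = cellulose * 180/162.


glucose = cellulose * 180/162
= 88.32 * 180/162
= 98.1333 g

98.1333 g


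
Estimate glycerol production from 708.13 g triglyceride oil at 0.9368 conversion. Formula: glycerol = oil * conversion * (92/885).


glycerol = oil * conv * (92/885)
= 708.13 * 0.9368 * 92 / 885
= 68.9611 g

68.9611 g


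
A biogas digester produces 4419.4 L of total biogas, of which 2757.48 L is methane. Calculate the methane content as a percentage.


CH4% = V_CH4 / V_total * 100
= 2757.48 / 4419.4 * 100
= 62.3949%

62.3949%


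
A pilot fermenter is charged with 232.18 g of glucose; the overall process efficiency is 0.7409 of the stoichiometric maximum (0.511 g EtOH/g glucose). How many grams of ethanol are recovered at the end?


Actual ethanol: m = 0.511 * 232.18 * 0.7409
m = 87.9033 g

87.9033 g


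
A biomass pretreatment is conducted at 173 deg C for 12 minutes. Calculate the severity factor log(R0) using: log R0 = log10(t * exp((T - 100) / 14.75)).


logR0 = log10(t * exp((T - 100) / 14.75))
= log10(12 * exp((173 - 100) / 14.75))
= 3.2286

3.2286


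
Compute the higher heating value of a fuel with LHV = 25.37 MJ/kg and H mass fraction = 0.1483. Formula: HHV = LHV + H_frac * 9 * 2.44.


HHV = LHV + H_frac * 9 * 2.44
= 25.37 + 0.1483 * 9 * 2.44
= 28.6267 MJ/kg

28.6267 MJ/kg


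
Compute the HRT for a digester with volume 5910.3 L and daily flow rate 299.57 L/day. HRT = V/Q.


HRT = V / Q
= 5910.3 / 299.57
= 19.7293 days

19.7293 days


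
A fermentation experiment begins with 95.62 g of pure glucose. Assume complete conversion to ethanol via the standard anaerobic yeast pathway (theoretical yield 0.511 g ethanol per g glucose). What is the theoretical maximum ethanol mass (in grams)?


Theoretical ethanol yield: m_EtOH = 0.511 * m_glucose
m_EtOH = 0.511 * 95.62 = 48.8618 g

48.8618 g


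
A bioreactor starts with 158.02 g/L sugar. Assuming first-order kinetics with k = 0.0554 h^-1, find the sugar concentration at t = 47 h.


S = S0 * exp(-k * t)
S = 158.02 * exp(-0.0554 * 47)
S = 11.6922 g/L

11.6922 g/L


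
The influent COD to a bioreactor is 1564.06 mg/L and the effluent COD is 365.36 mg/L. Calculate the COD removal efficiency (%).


eta = (COD_in - COD_out) / COD_in * 100
= (1564.06 - 365.36) / 1564.06 * 100
= 76.6403%

76.6403%


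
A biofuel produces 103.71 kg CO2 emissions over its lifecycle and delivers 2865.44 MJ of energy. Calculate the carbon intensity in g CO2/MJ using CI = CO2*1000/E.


CI = CO2 * 1000 / E
= 103.71 * 1000 / 2865.44
= 36.1934 g CO2/MJ

36.1934 g CO2/MJ


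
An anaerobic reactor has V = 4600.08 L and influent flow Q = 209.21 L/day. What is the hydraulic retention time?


HRT = V / Q
= 4600.08 / 209.21
= 21.9879 days

21.9879 days


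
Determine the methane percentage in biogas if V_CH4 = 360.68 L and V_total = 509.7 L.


CH4% = V_CH4 / V_total * 100
= 360.68 / 509.7 * 100
= 70.7632%

70.7632%


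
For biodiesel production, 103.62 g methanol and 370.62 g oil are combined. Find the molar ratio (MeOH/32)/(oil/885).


Molar ratio = n_MeOH / n_oil = (MeOH/32) / (oil/885) = (MeOH * 885) / (32 * oil)
= (103.62 * 885) / (32 * 370.62)
= 7.7323

7.7323


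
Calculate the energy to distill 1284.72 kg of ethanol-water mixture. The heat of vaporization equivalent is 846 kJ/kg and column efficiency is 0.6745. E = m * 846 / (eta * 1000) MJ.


E = m * 846 / (eta * 1000)
= 1284.72 * 846 / (0.6745 * 1000)
= 1611.3760 MJ

1611.3760 MJ


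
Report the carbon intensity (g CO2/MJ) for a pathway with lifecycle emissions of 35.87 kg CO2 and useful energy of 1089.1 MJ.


CI = CO2 * 1000 / E
= 35.87 * 1000 / 1089.1
= 32.9355 g CO2/MJ

32.9355 g CO2/MJ


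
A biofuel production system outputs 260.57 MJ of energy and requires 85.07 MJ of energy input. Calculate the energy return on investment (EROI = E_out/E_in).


EROI = E_out / E_in
= 260.57 / 85.07
= 3.0630

3.0630


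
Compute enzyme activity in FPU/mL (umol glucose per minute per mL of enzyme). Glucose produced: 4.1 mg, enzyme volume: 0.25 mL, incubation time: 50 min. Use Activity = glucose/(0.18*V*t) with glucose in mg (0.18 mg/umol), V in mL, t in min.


Activity = glucose_mg / (0.18 mg/umol * V_mL * t_min)
= 4.1 / (0.18 * 0.25 * 50)
= 1.8222 FPU/mL

1.8222 FPU/mL


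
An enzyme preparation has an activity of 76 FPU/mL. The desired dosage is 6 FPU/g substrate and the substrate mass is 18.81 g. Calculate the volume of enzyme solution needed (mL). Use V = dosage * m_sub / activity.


V = dosage * m_sub / activity
V = 6 * 18.81 / 76
V = 1.4850 mL

1.4850 mL


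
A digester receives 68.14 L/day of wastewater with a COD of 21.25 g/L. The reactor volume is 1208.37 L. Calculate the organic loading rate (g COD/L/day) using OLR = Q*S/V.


OLR = Q * S / V
= 68.14 * 21.25 / 1208.37
= 1.1983 g/L/day

1.1983 g/L/day


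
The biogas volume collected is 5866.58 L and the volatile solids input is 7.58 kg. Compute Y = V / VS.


Y = V / VS
= 5866.58 / 7.58
= 773.9551 L/kg VS

773.9551 L/kg VS


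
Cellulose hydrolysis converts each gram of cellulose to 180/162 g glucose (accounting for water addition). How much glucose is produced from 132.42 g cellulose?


glucose = cellulose * 180/162
= 132.42 * 180/162
= 147.1333 g

147.1333 g


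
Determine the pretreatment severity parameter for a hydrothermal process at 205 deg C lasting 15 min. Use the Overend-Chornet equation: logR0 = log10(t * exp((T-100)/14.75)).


logR0 = log10(t * exp((T - 100) / 14.75))
= log10(15 * exp((205 - 100) / 14.75))
= 4.2677

4.2677


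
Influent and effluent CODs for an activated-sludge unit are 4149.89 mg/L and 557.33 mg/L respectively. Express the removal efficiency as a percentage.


eta = (COD_in - COD_out) / COD_in * 100
= (4149.89 - 557.33) / 4149.89 * 100
= 86.5700%

86.5700%


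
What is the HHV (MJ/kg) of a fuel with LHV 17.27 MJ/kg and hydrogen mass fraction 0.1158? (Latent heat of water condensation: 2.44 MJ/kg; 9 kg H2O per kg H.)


HHV = LHV + H_frac * 9 * 2.44
= 17.27 + 0.1158 * 9 * 2.44
= 19.8130 MJ/kg

19.8130 MJ/kg


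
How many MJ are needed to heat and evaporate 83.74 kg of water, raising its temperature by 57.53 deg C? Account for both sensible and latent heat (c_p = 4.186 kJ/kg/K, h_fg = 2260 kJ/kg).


E = m_water * (4.186 * dT + 2260) / 1000
= 83.74 * (4.186 * 57.53 + 2260) / 1000
= 209.4187 MJ

209.4187 MJ


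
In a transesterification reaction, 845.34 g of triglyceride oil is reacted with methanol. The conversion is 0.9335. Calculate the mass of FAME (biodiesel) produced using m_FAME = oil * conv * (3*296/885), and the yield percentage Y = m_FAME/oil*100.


m_FAME = oil * conv * (3 * 296 / 885) = oil * conv * (888/885)
= 845.34 * 0.9335 * 888 / 885
= 791.7999 g
Y = m_FAME / oil * 100 = conv * (888/885) * 100
= 0.9335 * 888 / 885 * 100
= 93.67%

791.7999 g FAME; Y = 93.67%


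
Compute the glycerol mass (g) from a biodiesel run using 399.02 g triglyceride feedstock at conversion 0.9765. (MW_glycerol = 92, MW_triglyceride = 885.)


glycerol = oil * conv * (92/885)
= 399.02 * 0.9765 * 92 / 885
= 40.5053 g

40.5053 g


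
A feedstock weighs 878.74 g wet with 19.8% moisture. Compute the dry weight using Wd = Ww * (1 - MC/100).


Wd = Ww * (1 - MC/100)
= 878.74 * (1 - 19.8/100)
= 704.7495 g

704.7495 g


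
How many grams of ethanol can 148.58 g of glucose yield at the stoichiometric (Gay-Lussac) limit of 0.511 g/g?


Theoretical ethanol yield: m_EtOH = 0.511 * m_glucose
m_EtOH = 0.511 * 148.58 = 75.9244 g

75.9244 g


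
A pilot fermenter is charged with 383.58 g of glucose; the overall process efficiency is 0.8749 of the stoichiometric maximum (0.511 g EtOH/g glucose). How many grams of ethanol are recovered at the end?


Actual ethanol: m = 0.511 * 383.58 * 0.8749
m = 171.4886 g

171.4886 g


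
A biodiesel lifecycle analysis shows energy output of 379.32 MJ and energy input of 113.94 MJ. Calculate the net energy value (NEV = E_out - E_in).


NEV = E_out - E_in
= 379.32 - 113.94
= 265.3800 MJ

265.3800 MJ


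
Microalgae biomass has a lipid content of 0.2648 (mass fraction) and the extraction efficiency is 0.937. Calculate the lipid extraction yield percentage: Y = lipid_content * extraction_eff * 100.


Y = lipid_content * extraction_eff * 100
= 0.2648 * 0.937 * 100
= 24.8118%

24.8118%


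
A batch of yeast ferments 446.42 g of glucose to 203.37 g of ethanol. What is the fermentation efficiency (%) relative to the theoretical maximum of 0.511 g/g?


Fermentation efficiency = (actual / (0.511 * glucose)) * 100
= (203.37 / (0.511 * 446.42)) * 100
= 89.1502%

89.1502%


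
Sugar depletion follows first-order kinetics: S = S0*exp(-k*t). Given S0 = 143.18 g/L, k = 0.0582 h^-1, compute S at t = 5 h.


S = S0 * exp(-k * t)
S = 143.18 * exp(-0.0582 * 5)
S = 107.0293 g/L

107.0293 g/L


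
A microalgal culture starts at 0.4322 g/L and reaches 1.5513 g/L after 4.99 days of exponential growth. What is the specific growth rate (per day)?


mu = ln(X2/X1) / dt
= ln(1.5513/0.4322) / 4.99
= 0.2561 per day

0.2561 per day


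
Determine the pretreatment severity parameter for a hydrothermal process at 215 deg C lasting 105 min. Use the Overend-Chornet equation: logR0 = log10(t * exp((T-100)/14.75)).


logR0 = log10(t * exp((T - 100) / 14.75))
= log10(105 * exp((215 - 100) / 14.75))
= 5.4072

5.4072


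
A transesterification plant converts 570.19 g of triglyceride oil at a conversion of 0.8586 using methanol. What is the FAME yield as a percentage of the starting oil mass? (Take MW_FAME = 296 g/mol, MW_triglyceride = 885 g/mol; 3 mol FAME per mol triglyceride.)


m_FAME = oil * conv * (3 * 296 / 885) = oil * conv * (888/885)
= 570.19 * 0.8586 * 888 / 885
= 491.2247 g
Y = m_FAME / oil * 100 = conv * (888/885) * 100
= 0.8586 * 888 / 885 * 100
= 86.15%

86.15%


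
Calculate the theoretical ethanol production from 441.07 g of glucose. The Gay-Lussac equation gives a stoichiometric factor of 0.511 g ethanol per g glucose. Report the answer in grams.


Theoretical ethanol yield: m_EtOH = 0.511 * m_glucose
m_EtOH = 0.511 * 441.07 = 225.3868 g

225.3868 g


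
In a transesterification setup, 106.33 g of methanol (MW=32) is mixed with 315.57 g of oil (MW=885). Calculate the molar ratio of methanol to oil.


Molar ratio = n_MeOH / n_oil = (MeOH/32) / (oil/885) = (MeOH * 885) / (32 * oil)
= (106.33 * 885) / (32 * 315.57)
= 9.3187

9.3187


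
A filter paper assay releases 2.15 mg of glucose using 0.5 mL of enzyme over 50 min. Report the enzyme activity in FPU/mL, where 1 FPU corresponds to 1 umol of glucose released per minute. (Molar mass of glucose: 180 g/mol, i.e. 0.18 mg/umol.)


Activity = glucose_mg / (0.18 mg/umol * V_mL * t_min)
= 2.15 / (0.18 * 0.5 * 50)
= 0.4778 FPU/mL

0.4778 FPU/mL


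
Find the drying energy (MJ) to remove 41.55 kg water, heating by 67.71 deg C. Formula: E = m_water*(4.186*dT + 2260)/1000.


E = m_water * (4.186 * dT + 2260) / 1000
= 41.55 * (4.186 * 67.71 + 2260) / 1000
= 105.6797 MJ

105.6797 MJ


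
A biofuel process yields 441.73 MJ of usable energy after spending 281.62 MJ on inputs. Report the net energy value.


NEV = E_out - E_in
= 441.73 - 281.62
= 160.1100 MJ

160.1100 MJ


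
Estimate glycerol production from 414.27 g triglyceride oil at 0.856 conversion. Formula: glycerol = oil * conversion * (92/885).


glycerol = oil * conv * (92/885)
= 414.27 * 0.856 * 92 / 885
= 36.8639 g

36.8639 g


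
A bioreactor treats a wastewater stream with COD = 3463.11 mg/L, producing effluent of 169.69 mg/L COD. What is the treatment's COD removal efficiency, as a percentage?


eta = (COD_in - COD_out) / COD_in * 100
= (3463.11 - 169.69) / 3463.11 * 100
= 95.1001%

95.1001%


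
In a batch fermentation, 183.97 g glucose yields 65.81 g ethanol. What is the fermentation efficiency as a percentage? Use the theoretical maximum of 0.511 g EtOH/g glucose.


Fermentation efficiency = (actual / (0.511 * glucose)) * 100
= (65.81 / (0.511 * 183.97)) * 100
= 70.0042%

70.0042%


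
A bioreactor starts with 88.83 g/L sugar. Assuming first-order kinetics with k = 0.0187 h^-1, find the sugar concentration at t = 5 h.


S = S0 * exp(-k * t)
S = 88.83 * exp(-0.0187 * 5)
S = 80.9009 g/L

80.9009 g/L


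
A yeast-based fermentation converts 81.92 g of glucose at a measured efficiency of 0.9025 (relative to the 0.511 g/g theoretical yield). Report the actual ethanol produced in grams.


Actual ethanol: m = 0.511 * 81.92 * 0.9025
m = 37.7797 g

37.7797 g


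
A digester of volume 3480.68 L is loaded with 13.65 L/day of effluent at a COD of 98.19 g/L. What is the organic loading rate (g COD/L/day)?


OLR = Q * S / V
= 13.65 * 98.19 / 3480.68
= 0.3851 g/L/day

0.3851 g/L/day


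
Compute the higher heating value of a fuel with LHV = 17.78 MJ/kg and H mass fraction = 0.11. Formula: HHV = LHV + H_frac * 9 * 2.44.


HHV = LHV + H_frac * 9 * 2.44
= 17.78 + 0.11 * 9 * 2.44
= 20.1956 MJ/kg

20.1956 MJ/kg


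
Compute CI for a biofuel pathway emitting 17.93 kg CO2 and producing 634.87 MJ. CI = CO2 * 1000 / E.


CI = CO2 * 1000 / E
= 17.93 * 1000 / 634.87
= 28.2420 g CO2/MJ

28.2420 g CO2/MJ


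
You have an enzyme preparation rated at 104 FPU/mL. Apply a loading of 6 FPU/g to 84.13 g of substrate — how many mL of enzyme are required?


V = dosage * m_sub / activity
V = 6 * 84.13 / 104
V = 4.8537 mL

4.8537 mL


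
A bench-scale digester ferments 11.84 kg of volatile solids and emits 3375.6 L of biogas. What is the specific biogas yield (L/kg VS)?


Y = V / VS
= 3375.6 / 11.84
= 285.1014 L/kg VS

285.1014 L/kg VS


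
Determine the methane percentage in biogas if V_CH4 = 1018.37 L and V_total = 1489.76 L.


CH4% = V_CH4 / V_total * 100
= 1018.37 / 1489.76 * 100
= 68.3580%

68.3580%


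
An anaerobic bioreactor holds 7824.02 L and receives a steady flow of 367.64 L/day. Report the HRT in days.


HRT = V / Q
= 7824.02 / 367.64
= 21.2817 days

21.2817 days


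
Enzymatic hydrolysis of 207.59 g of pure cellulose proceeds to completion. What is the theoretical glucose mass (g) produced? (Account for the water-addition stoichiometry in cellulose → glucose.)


glucose = cellulose * 180/162
= 207.59 * 180/162
= 230.6556 g

230.6556 g


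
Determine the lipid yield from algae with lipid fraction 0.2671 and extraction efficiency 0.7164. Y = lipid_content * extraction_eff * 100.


Y = lipid_content * extraction_eff * 100
= 0.2671 * 0.7164 * 100
= 19.1350%

19.1350%


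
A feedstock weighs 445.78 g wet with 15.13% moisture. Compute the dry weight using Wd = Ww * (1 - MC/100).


Wd = Ww * (1 - MC/100)
= 445.78 * (1 - 15.13/100)
= 378.3335 g

378.3335 g


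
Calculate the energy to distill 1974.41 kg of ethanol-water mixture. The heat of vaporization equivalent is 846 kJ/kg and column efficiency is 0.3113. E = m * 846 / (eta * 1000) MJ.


E = m * 846 / (eta * 1000)
= 1974.41 * 846 / (0.3113 * 1000)
= 5365.7271 MJ

5365.7271 MJ


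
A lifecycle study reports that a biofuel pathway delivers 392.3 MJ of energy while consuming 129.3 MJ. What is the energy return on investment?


EROI = E_out / E_in
= 392.3 / 129.3
= 3.0340

3.0340


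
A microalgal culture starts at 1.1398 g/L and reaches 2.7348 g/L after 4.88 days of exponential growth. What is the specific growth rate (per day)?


mu = ln(X2/X1) / dt
= ln(2.7348/1.1398) / 4.88
= 0.1793 per day

0.1793 per day


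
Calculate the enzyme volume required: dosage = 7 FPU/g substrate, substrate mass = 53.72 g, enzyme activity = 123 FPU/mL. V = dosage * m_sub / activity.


V = dosage * m_sub / activity
V = 7 * 53.72 / 123
V = 3.0572 mL

3.0572 mL


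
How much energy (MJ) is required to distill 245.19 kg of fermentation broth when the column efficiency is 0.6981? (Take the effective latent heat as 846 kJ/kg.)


E = m * 846 / (eta * 1000)
= 245.19 * 846 / (0.6981 * 1000)
= 297.1361 MJ

297.1361 MJ


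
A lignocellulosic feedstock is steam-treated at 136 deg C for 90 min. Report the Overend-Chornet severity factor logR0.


logR0 = log10(t * exp((T - 100) / 14.75))
= log10(90 * exp((136 - 100) / 14.75))
= 3.0142

3.0142


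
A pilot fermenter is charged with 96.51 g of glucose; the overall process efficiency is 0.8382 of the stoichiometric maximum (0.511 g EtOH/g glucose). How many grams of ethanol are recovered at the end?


Actual ethanol: m = 0.511 * 96.51 * 0.8382
m = 41.3372 g

41.3372 g


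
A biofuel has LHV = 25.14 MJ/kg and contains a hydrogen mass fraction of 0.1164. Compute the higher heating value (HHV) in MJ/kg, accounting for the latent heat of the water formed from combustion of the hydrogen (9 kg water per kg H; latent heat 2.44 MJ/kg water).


HHV = LHV + H_frac * 9 * 2.44
= 25.14 + 0.1164 * 9 * 2.44
= 27.6961 MJ/kg

27.6961 MJ/kg


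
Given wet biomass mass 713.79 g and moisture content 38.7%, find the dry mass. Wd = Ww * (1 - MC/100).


Wd = Ww * (1 - MC/100)
= 713.79 * (1 - 38.7/100)
= 437.5533 g

437.5533 g


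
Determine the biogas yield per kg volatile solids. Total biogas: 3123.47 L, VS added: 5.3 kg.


Y = V / VS
= 3123.47 / 5.3
= 589.3340 L/kg VS

589.3340 L/kg VS


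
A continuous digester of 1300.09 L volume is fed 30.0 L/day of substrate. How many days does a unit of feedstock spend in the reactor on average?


HRT = V / Q
= 1300.09 / 30.0
= 43.3363 days

43.3363 days


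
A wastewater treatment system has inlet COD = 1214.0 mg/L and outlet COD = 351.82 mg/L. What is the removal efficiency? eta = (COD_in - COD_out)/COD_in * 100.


eta = (COD_in - COD_out) / COD_in * 100
= (1214.0 - 351.82) / 1214.0 * 100
= 71.0198%

71.0198%


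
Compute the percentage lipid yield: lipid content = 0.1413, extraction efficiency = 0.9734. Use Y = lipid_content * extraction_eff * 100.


Y = lipid_content * extraction_eff * 100
= 0.1413 * 0.9734 * 100
= 13.7541%

13.7541%


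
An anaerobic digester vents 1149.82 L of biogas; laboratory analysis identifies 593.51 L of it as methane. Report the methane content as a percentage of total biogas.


CH4% = V_CH4 / V_total * 100
= 593.51 / 1149.82 * 100
= 51.6176%

51.6176%


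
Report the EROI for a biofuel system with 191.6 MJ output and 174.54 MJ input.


EROI = E_out / E_in
= 191.6 / 174.54
= 1.0977

1.0977
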